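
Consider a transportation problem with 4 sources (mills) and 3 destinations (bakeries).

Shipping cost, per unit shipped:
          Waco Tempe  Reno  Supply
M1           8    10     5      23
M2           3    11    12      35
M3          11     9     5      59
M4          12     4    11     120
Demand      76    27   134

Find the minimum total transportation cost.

1687

One minimum-cost allocation:
  M1→Reno: 23 × 5 = 115
  M2→Waco: 35 × 3 = 105
  M3→Reno: 59 × 5 = 295
  M4→Waco: 41 × 12 = 492
  M4→Tempe: 27 × 4 = 108
  M4→Reno: 52 × 11 = 572
Total = 115 + 105 + 295 + 492 + 108 + 572 = 1687.
(Supply check: M1 ships 23; M2 ships 35; M3 ships 59; M4 ships 120.)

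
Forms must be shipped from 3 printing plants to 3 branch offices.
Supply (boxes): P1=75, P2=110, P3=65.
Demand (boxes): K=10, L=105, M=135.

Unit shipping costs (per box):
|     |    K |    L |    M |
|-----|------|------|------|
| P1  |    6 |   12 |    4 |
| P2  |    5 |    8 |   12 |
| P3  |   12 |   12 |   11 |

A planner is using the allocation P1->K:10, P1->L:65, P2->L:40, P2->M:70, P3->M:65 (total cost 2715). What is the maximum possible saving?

845

Current plan cost = 10·6 + 65·12 + 40·8 + 70·12 + 65·11 = 2715.
Optimal plan:
  P1->M: 75 × 4 = 300
  P2->K: 10 × 5 = 50
  P2->L: 100 × 8 = 800
  P3->L: 5 × 12 = 60
  P3->M: 60 × 11 = 660
Optimal cost = 1870.
Saving = 2715 − 1870 = 845.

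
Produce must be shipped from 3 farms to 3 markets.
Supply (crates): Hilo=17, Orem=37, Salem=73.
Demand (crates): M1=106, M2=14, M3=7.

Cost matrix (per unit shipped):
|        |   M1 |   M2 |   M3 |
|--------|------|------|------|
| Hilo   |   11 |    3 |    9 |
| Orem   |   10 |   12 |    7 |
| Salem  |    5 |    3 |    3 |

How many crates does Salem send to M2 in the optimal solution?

0

Optimal shipments:
  Hilo->M1: 3 × 11 = 33
  Hilo->M2: 14 × 3 = 42
  Orem->M1: 30 × 10 = 300
  Orem->M3: 7 × 7 = 49
  Salem->M1: 73 × 5 = 365
Total cost = 789.
The route Salem→M2 is not used.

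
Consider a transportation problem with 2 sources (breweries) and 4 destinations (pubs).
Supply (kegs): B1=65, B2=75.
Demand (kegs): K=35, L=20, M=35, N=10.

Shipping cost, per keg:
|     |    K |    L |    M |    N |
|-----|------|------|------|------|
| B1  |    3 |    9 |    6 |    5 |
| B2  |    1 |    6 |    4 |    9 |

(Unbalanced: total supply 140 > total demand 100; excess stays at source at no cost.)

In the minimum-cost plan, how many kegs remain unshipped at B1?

An optimal plan:
  B1–K: 15 × 3 = 45
  B1–N: 10 × 5 = 50
  B2–K: 20 × 1 = 20
  B2–L: 20 × 6 = 120
  B2–M: 35 × 4 = 140
Total cost = 375.
B1 ships 25 of its 65, leaving 40.

40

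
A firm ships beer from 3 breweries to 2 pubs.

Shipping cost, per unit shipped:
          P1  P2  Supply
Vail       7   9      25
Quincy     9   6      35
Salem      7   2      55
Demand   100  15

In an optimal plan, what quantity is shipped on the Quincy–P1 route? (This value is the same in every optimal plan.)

35

Optimal shipments:
  Vail to P1: 25 kegs
  Quincy to P1: 35 kegs
  Salem to P1: 40 kegs
  Salem to P2: 15 kegs
Total cost = 800.
So Quincy→P1 carries 35 kegs.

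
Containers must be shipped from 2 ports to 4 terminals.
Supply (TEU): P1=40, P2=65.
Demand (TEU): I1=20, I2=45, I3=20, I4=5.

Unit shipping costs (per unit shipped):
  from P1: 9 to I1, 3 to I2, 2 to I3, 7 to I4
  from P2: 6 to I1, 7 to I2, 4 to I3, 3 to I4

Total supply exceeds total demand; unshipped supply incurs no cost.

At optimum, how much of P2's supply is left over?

An optimal plan:
  P1→I2: 40 TEU
  P2→I1: 20 TEU
  P2→I2: 5 TEU
  P2→I3: 20 TEU
  P2→I4: 5 TEU
Total cost = 370.
P2 ships 50 of its 65, leaving 15.

15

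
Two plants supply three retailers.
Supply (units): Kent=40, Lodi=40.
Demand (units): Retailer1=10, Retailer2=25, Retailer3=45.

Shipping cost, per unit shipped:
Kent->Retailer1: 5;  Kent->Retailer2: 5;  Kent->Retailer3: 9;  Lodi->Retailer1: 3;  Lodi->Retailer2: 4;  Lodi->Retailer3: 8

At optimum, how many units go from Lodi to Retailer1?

Optimal shipments:
  Kent to Retailer2: 25 units
  Kent to Retailer3: 15 units
  Lodi to Retailer1: 10 units
  Lodi to Retailer3: 30 units
Total cost = 530.
So Lodi→Retailer1 carries 10 units.

10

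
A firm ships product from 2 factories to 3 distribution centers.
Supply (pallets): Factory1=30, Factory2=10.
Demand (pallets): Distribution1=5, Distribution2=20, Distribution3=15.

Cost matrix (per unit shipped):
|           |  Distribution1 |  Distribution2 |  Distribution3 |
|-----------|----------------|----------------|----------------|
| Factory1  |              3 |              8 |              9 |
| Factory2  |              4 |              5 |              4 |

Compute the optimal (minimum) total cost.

An optimal shipping plan:
  Factory1→Distribution1: 5 pallets
  Factory1→Distribution2: 20 pallets
  Factory1→Distribution3: 5 pallets
  Factory2→Distribution3: 10 pallets
Total cost = 260.

260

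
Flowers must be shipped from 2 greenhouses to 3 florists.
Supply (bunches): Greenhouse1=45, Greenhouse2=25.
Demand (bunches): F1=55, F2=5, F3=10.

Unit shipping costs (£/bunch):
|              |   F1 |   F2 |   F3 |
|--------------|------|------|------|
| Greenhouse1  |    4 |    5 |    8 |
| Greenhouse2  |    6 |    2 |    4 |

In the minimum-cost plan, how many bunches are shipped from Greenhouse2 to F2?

5

The minimum-cost plan:
  Greenhouse1→F1: 45 × £4 = £180
  Greenhouse2→F1: 10 × £6 = £60
  Greenhouse2→F2: 5 × £2 = £10
  Greenhouse2→F3: 10 × £4 = £40
Total cost = £290.
So Greenhouse2→F2 carries 5 bunches.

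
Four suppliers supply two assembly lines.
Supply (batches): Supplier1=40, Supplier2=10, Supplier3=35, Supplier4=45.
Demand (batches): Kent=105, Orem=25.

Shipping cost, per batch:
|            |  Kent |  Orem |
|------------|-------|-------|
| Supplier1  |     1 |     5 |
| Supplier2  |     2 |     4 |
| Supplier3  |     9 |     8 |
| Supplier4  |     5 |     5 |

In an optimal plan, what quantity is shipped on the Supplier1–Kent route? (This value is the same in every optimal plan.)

Solving gives:
  Supplier1->Kent: 40 batches
  Supplier2->Kent: 10 batches
  Supplier3->Kent: 10 batches
  Supplier3->Orem: 25 batches
  Supplier4->Kent: 45 batches
Total cost = 575.
So Supplier1→Kent carries 40 batches.

40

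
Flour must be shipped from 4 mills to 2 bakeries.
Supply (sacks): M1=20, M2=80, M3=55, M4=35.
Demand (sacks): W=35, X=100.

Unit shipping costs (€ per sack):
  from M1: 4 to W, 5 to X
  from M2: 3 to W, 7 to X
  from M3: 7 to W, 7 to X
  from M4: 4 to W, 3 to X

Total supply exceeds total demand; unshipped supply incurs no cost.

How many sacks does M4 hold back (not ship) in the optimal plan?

0

Minimum-cost shipments:
  M1→X: 20 × €5 = €100
  M2→W: 35 × €3 = €105
  M2→X: 45 × €7 = €315
  M4→X: 35 × €3 = €105
Total cost = €625.
M4 ships 35 of its 35, leaving 0.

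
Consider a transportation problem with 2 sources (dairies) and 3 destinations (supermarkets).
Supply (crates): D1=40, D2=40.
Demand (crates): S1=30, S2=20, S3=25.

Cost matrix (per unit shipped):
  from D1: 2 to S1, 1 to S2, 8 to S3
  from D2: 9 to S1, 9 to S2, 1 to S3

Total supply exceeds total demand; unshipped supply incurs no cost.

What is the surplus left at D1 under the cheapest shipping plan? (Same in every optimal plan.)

An optimal plan:
  D1–S1: 20 × 2 = 40
  D1–S2: 20 × 1 = 20
  D2–S1: 10 × 9 = 90
  D2–S3: 25 × 1 = 25
Total cost = 175.
D1 ships 40 of its 40, leaving 0.

0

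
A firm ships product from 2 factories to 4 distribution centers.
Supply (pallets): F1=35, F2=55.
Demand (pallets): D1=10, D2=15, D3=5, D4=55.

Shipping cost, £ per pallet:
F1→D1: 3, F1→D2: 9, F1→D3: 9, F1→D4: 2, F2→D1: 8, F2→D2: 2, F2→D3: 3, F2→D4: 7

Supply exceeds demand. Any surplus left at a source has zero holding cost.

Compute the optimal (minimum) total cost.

A cheapest plan:
  F1→D1: 10 × £3 = £30
  F1→D4: 25 × £2 = £50
  F2→D2: 15 × £2 = £30
  F2→D3: 5 × £3 = £15
  F2→D4: 30 × £7 = £210
Total = 30 + 50 + 30 + 15 + 210 = £335.
(Supply check: F1 ships 35; F2 ships 50.)

335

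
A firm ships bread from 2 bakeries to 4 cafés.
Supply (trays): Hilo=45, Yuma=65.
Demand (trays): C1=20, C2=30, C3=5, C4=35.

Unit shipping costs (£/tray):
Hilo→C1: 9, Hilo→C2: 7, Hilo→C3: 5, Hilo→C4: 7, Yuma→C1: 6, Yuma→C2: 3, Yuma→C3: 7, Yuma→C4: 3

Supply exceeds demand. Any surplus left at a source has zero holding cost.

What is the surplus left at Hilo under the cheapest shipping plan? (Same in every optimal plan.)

20

An optimal plan:
  Hilo to C1: 20 × £9 = £180
  Hilo to C3: 5 × £5 = £25
  Yuma to C2: 30 × £3 = £90
  Yuma to C4: 35 × £3 = £105
Total cost = £400.
Hilo ships 25 of its 45, leaving 20.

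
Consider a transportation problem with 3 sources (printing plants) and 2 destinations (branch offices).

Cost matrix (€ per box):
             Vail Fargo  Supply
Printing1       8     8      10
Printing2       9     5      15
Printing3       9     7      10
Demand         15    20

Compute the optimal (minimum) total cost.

A cheapest plan:
  Printing1->Vail: 10 × €8 = €80
  Printing2->Fargo: 15 × €5 = €75
  Printing3->Vail: 5 × €9 = €45
  Printing3->Fargo: 5 × €7 = €35
Total = 80 + 75 + 45 + 35 = €235.
(Supply check: Printing1 ships 10; Printing2 ships 15; Printing3 ships 10.)

235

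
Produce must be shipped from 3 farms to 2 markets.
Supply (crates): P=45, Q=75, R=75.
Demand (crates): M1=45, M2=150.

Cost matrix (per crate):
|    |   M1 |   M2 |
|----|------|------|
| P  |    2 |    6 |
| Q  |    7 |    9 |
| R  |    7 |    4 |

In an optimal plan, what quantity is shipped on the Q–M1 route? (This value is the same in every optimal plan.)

Optimal shipments:
  P to M1: 45 × 2 = 90
  Q to M2: 75 × 9 = 675
  R to M2: 75 × 4 = 300
Total cost = 1065.
The route Q→M1 is not used.

0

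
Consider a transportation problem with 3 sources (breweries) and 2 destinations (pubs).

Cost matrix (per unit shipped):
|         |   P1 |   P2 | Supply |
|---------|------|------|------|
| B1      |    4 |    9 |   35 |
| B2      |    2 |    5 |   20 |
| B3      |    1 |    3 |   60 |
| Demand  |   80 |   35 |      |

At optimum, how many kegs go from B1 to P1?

35

Solving gives:
  B1 to P1: 35 × 4 = 140
  B2 to P1: 20 × 2 = 40
  B3 to P1: 25 × 1 = 25
  B3 to P2: 35 × 3 = 105
Total cost = 310.
So B1→P1 carries 35 kegs.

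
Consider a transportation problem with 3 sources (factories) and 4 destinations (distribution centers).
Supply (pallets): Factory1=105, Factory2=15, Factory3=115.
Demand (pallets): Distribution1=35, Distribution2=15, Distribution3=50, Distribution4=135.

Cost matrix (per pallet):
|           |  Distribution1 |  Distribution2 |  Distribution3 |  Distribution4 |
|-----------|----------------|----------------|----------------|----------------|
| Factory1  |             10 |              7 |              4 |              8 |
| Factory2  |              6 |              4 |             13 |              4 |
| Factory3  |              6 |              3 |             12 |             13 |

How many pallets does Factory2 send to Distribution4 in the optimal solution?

15

Optimal shipments:
  Factory1->Distribution3: 50 pallets
  Factory1->Distribution4: 55 pallets
  Factory2->Distribution4: 15 pallets
  Factory3->Distribution1: 35 pallets
  Factory3->Distribution2: 15 pallets
  Factory3->Distribution4: 65 pallets
Total cost = 1800.
So Factory2→Distribution4 carries 15 pallets.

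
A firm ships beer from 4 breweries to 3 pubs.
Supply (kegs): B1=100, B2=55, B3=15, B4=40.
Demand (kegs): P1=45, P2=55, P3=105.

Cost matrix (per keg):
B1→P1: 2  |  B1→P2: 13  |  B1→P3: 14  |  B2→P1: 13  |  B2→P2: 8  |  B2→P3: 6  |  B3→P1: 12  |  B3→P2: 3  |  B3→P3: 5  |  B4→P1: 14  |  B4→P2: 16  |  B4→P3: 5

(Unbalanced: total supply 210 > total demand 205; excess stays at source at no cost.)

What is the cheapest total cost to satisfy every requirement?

1325

Optimal allocation:
  B1 to P1: 45 × 2 = 90
  B1 to P2: 40 × 13 = 520
  B1 to P3: 10 × 14 = 140
  B2 to P3: 55 × 6 = 330
  B3 to P2: 15 × 3 = 45
  B4 to P3: 40 × 5 = 200
Total = 90 + 520 + 140 + 330 + 45 + 200 = 1325.
(Supply check: B1 ships 95; B2 ships 55; B3 ships 15; B4 ships 40.)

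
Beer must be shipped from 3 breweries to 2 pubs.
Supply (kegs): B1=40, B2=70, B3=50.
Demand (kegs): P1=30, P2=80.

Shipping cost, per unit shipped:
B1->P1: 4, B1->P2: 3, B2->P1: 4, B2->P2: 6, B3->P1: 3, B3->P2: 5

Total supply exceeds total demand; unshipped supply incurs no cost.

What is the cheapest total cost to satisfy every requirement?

430

Optimal allocation:
  B1–P2: 40 × 3 = 120
  B2–P1: 20 × 4 = 80
  B3–P1: 10 × 3 = 30
  B3–P2: 40 × 5 = 200
Total = 120 + 80 + 30 + 200 = 430.
(Supply check: B1 ships 40; B2 ships 20; B3 ships 50.)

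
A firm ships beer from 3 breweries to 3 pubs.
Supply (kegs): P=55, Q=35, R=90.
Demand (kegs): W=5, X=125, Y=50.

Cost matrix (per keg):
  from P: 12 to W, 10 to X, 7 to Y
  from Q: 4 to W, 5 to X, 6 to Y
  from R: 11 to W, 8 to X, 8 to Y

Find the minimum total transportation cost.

1290

Optimal allocation:
  P→X: 5 × 10 = 50
  P→Y: 50 × 7 = 350
  Q→W: 5 × 4 = 20
  Q→X: 30 × 5 = 150
  R→X: 90 × 8 = 720
Total = 50 + 350 + 20 + 150 + 720 = 1290.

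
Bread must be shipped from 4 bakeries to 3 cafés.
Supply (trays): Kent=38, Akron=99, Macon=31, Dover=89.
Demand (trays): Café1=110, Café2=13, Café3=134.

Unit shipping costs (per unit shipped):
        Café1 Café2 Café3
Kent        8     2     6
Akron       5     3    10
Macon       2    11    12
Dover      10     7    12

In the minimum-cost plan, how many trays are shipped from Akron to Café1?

The minimum-cost plan:
  Kent to Café3: 38 trays
  Akron to Café1: 79 trays
  Akron to Café2: 13 trays
  Akron to Café3: 7 trays
  Macon to Café1: 31 trays
  Dover to Café3: 89 trays
Total cost = 1862.
So Akron→Café1 carries 79 trays.

79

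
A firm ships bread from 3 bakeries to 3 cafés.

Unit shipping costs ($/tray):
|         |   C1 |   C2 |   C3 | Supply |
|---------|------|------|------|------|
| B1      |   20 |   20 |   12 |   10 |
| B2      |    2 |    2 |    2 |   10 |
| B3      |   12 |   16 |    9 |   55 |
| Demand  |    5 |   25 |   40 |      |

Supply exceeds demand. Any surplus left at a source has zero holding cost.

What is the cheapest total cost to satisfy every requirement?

An optimal shipping plan:
  B1->C3: 5 × $12 = $60
  B2->C2: 10 × $2 = $20
  B3->C1: 5 × $12 = $60
  B3->C2: 15 × $16 = $240
  B3->C3: 35 × $9 = $315
Total = 60 + 20 + 60 + 240 + 315 = $695.

695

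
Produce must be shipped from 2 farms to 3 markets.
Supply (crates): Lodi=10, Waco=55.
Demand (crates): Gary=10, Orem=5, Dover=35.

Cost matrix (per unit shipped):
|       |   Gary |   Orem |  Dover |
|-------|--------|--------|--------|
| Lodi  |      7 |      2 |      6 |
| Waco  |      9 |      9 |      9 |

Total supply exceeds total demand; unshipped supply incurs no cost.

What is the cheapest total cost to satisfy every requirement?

400

Optimal allocation:
  Lodi to Orem: 5 × 2 = 10
  Lodi to Dover: 5 × 6 = 30
  Waco to Gary: 10 × 9 = 90
  Waco to Dover: 30 × 9 = 270
Total = 10 + 30 + 90 + 270 = 400.
(Supply check: Lodi ships 10; Waco ships 40.)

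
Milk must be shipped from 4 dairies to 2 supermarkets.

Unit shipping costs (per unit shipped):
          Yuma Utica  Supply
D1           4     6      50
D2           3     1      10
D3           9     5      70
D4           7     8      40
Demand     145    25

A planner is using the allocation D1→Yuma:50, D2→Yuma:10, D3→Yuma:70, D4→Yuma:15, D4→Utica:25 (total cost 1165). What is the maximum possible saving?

Current plan cost = 50·4 + 10·3 + 70·9 + 15·7 + 25·8 = 1165.
Optimal plan:
  D1–Yuma: 50 × 4 = 200
  D2–Yuma: 10 × 3 = 30
  D3–Yuma: 45 × 9 = 405
  D3–Utica: 25 × 5 = 125
  D4–Yuma: 40 × 7 = 280
Optimal cost = 1040.
Saving = 1165 − 1040 = 125.

125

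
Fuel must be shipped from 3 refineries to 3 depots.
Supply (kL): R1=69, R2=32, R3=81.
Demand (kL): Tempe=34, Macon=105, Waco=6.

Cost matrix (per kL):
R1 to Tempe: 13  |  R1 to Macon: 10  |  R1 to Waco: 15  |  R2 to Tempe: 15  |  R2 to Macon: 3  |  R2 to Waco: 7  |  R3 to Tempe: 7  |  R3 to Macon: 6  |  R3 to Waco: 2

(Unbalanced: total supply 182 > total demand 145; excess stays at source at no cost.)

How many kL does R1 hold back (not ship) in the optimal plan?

37

An optimal plan:
  R1 to Macon: 32 kL
  R2 to Macon: 32 kL
  R3 to Tempe: 34 kL
  R3 to Macon: 41 kL
  R3 to Waco: 6 kL
Total cost = 912.
R1 ships 32 of its 69, leaving 37.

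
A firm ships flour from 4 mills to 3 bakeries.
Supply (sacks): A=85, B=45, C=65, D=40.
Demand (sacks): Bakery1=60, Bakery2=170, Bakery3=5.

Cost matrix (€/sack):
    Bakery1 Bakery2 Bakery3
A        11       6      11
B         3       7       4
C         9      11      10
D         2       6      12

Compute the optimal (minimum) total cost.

One minimum-cost allocation:
  A→Bakery2: 85 × €6 = €510
  B→Bakery1: 20 × €3 = €60
  B→Bakery2: 20 × €7 = €140
  B→Bakery3: 5 × €4 = €20
  C→Bakery2: 65 × €11 = €715
  D→Bakery1: 40 × €2 = €80
Total = 510 + 60 + 140 + 20 + 715 + 80 = €1525.
(Supply check: A ships 85; B ships 45; C ships 65; D ships 40.)

1525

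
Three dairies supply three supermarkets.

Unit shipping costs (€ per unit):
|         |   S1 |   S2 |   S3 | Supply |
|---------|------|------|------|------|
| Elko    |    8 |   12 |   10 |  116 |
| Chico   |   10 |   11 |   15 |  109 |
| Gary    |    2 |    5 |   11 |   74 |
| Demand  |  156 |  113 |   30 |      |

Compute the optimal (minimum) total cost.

2347

A cheapest plan:
  Elko->S1: 86 × €8 = €688
  Elko->S3: 30 × €10 = €300
  Chico->S2: 109 × €11 = €1199
  Gary->S1: 70 × €2 = €140
  Gary->S2: 4 × €5 = €20
Total = 688 + 300 + 1199 + 140 + 20 = €2347.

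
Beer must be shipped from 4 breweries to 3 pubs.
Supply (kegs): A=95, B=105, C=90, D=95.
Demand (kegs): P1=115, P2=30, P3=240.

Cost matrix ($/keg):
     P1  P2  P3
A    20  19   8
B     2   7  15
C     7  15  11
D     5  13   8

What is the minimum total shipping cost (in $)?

Optimal allocation:
  A–P3: 95 × $8 = $760
  B–P1: 75 × $2 = $150
  B–P2: 30 × $7 = $210
  C–P1: 40 × $7 = $280
  C–P3: 50 × $11 = $550
  D–P3: 95 × $8 = $760
Total = 760 + 150 + 210 + 280 + 550 + 760 = $2710.

2710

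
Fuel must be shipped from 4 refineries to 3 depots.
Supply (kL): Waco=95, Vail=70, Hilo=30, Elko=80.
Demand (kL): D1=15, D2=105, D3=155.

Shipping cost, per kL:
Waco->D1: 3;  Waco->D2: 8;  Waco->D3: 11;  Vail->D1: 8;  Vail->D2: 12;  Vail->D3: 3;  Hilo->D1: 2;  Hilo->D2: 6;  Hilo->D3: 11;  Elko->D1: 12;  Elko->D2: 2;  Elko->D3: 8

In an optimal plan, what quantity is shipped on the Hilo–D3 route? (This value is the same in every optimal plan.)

Solving gives:
  Waco→D1: 10 × 3 = 30
  Waco→D3: 85 × 11 = 935
  Vail→D3: 70 × 3 = 210
  Hilo→D1: 5 × 2 = 10
  Hilo→D2: 25 × 6 = 150
  Elko→D2: 80 × 2 = 160
Total cost = 1495.
The route Hilo→D3 is not used.

0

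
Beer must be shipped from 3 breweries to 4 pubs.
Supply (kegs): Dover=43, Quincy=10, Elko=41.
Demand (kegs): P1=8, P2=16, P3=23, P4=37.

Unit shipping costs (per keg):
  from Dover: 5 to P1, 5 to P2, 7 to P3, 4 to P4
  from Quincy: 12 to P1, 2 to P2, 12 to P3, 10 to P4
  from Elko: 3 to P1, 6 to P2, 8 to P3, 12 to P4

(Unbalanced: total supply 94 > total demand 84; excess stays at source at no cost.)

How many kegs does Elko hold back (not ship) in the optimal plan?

10

An optimal plan:
  Dover→P3: 6 × 7 = 42
  Dover→P4: 37 × 4 = 148
  Quincy→P2: 10 × 2 = 20
  Elko→P1: 8 × 3 = 24
  Elko→P2: 6 × 6 = 36
  Elko→P3: 17 × 8 = 136
Total cost = 406.
Elko ships 31 of its 41, leaving 10.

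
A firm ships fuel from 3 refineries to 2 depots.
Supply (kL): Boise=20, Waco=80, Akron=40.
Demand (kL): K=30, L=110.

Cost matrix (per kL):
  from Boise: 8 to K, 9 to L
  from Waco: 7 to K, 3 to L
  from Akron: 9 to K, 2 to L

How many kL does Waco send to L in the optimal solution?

The minimum-cost plan:
  Boise→K: 20 × 8 = 160
  Waco→K: 10 × 7 = 70
  Waco→L: 70 × 3 = 210
  Akron→L: 40 × 2 = 80
Total cost = 520.
So Waco→L carries 70 kL.

70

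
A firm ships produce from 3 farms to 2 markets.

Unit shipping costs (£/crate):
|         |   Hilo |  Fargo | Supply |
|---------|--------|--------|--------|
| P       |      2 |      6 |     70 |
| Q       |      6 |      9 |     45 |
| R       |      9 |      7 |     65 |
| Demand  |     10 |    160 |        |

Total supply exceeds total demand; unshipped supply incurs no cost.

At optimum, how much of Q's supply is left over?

An optimal plan:
  P to Hilo: 10 × £2 = £20
  P to Fargo: 60 × £6 = £360
  Q to Fargo: 35 × £9 = £315
  R to Fargo: 65 × £7 = £455
Total cost = £1150.
Q ships 35 of its 45, leaving 10.

10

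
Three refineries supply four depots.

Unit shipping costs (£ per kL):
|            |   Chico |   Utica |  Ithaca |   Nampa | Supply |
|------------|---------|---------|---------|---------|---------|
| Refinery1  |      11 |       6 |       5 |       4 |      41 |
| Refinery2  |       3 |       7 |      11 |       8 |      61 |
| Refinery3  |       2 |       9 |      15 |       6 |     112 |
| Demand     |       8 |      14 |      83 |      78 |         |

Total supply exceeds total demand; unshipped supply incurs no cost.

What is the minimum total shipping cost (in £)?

1249

An optimal shipping plan:
  Refinery1->Ithaca: 41 × £5 = £205
  Refinery2->Utica: 14 × £7 = £98
  Refinery2->Ithaca: 42 × £11 = £462
  Refinery3->Chico: 8 × £2 = £16
  Refinery3->Nampa: 78 × £6 = £468
Total = 205 + 98 + 462 + 16 + 468 = £1249.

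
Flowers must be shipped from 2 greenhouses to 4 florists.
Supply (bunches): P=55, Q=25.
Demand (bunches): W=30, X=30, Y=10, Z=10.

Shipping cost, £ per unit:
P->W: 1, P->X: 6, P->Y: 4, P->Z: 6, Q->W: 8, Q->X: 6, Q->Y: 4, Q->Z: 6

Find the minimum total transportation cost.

Optimal allocation:
  P–W: 30 bunches
  P–X: 5 bunches
  P–Y: 10 bunches
  P–Z: 10 bunches
  Q–X: 25 bunches
Total cost = £310.
(Supply check: P ships 55; Q ships 25.)

310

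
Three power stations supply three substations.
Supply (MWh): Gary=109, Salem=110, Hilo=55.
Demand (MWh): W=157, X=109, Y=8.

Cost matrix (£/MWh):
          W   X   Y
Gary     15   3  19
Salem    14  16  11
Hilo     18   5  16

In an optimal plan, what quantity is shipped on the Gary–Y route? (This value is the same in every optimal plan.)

The minimum-cost plan:
  Gary–W: 55 × £15 = £825
  Gary–X: 54 × £3 = £162
  Salem–W: 102 × £14 = £1428
  Salem–Y: 8 × £11 = £88
  Hilo–X: 55 × £5 = £275
Total cost = £2778.
The route Gary→Y is not used.

0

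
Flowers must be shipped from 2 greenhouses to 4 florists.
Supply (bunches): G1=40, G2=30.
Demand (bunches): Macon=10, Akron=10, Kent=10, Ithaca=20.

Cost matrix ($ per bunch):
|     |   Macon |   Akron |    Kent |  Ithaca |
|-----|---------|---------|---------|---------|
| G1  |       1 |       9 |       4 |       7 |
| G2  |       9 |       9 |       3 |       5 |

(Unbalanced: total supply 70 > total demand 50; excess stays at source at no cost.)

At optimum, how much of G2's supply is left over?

Minimum-cost shipments:
  G1→Macon: 10 × $1 = $10
  G1→Akron: 10 × $9 = $90
  G2→Kent: 10 × $3 = $30
  G2→Ithaca: 20 × $5 = $100
Total cost = $230.
G2 ships 30 of its 30, leaving 0.

0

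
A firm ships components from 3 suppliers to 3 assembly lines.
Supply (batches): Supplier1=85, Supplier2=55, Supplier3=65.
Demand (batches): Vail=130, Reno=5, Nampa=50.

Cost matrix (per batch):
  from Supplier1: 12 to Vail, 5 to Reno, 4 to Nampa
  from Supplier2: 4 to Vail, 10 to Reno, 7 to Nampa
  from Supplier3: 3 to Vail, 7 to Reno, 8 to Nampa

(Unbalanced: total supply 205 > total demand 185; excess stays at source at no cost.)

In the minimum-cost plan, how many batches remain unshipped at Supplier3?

Minimum-cost shipments:
  Supplier1–Vail: 10 × 12 = 120
  Supplier1–Reno: 5 × 5 = 25
  Supplier1–Nampa: 50 × 4 = 200
  Supplier2–Vail: 55 × 4 = 220
  Supplier3–Vail: 65 × 3 = 195
Total cost = 760.
Supplier3 ships 65 of its 65, leaving 0.

0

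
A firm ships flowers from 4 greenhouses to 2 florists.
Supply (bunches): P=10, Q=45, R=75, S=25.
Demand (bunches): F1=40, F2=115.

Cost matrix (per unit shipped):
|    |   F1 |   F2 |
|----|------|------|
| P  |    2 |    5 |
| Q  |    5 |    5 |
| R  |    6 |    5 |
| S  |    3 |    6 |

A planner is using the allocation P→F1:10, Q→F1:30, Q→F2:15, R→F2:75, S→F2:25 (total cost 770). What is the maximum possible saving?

75

Current plan cost = 10·2 + 30·5 + 15·5 + 75·5 + 25·6 = 770.
Optimal plan:
  P–F1: 10 × 2 = 20
  Q–F1: 5 × 5 = 25
  Q–F2: 40 × 5 = 200
  R–F2: 75 × 5 = 375
  S–F1: 25 × 3 = 75
Optimal cost = 695.
Saving = 770 − 695 = 75.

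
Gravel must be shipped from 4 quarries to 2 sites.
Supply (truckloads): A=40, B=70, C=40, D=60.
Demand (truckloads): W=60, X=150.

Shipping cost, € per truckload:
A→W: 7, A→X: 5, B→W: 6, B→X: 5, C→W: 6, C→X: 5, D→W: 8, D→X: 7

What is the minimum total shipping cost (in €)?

A cheapest plan:
  A→X: 40 × €5 = €200
  B→X: 70 × €5 = €350
  C→W: 40 × €6 = €240
  D→W: 20 × €8 = €160
  D→X: 40 × €7 = €280
Total = 200 + 350 + 240 + 160 + 280 = €1230.

1230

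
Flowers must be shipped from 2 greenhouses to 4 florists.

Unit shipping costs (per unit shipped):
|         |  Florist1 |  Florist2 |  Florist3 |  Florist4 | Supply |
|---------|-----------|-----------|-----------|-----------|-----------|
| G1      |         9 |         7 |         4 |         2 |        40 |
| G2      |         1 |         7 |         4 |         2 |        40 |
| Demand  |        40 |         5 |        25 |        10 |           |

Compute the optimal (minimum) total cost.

195

A cheapest plan:
  G1 to Florist2: 5 × 7 = 35
  G1 to Florist3: 25 × 4 = 100
  G1 to Florist4: 10 × 2 = 20
  G2 to Florist1: 40 × 1 = 40
Total = 35 + 100 + 20 + 40 = 195.
(Supply check: G1 ships 40; G2 ships 40.)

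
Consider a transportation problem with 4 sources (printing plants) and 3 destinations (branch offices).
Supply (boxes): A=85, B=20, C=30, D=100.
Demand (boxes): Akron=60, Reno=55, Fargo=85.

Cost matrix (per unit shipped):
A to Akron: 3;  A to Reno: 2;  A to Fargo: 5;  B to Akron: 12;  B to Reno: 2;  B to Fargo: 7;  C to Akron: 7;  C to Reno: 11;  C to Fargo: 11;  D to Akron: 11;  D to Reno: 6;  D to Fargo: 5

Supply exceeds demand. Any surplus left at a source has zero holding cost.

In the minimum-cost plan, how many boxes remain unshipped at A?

Minimum-cost shipments:
  A->Akron: 50 boxes
  A->Reno: 35 boxes
  B->Reno: 20 boxes
  C->Akron: 10 boxes
  D->Fargo: 85 boxes
Total cost = 755.
A ships 85 of its 85, leaving 0.

0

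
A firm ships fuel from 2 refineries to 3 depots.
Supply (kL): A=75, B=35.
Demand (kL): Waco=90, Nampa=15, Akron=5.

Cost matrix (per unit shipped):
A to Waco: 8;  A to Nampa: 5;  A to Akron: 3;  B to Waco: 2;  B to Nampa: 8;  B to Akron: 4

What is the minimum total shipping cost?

600

An optimal shipping plan:
  A–Waco: 55 × 8 = 440
  A–Nampa: 15 × 5 = 75
  A–Akron: 5 × 3 = 15
  B–Waco: 35 × 2 = 70
Total = 440 + 75 + 15 + 70 = 600.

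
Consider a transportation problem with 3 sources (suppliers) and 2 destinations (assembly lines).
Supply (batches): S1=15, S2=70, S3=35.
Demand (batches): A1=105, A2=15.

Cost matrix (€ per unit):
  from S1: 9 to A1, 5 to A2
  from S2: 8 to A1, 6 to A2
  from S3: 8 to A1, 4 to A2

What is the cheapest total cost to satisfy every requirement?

915

Optimal allocation:
  S1->A1: 15 × €9 = €135
  S2->A1: 70 × €8 = €560
  S3->A1: 20 × €8 = €160
  S3->A2: 15 × €4 = €60
Total = 135 + 560 + 160 + 60 = €915.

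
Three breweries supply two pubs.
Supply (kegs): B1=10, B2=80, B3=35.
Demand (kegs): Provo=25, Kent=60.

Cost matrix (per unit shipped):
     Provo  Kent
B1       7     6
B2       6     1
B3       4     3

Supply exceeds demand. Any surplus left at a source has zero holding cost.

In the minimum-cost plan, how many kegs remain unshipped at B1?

An optimal plan:
  B2->Kent: 60 × 1 = 60
  B3->Provo: 25 × 4 = 100
Total cost = 160.
B1 ships 0 of its 10, leaving 10.

10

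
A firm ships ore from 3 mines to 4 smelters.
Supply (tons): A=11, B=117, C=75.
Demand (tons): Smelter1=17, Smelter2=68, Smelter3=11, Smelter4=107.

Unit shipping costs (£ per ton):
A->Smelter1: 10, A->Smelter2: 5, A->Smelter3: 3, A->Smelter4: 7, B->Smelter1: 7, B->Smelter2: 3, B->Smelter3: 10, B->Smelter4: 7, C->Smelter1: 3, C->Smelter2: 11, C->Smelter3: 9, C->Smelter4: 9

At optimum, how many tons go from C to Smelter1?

The minimum-cost plan:
  A to Smelter3: 11 × £3 = £33
  B to Smelter2: 68 × £3 = £204
  B to Smelter4: 49 × £7 = £343
  C to Smelter1: 17 × £3 = £51
  C to Smelter4: 58 × £9 = £522
Total cost = £1153.
So C→Smelter1 carries 17 tons.

17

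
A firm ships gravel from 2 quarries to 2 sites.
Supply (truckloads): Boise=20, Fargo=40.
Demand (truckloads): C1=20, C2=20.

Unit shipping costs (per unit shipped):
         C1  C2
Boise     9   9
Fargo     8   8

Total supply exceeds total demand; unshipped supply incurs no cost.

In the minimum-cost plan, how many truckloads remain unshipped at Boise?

Minimum-cost shipments:
  Fargo–C1: 20 × 8 = 160
  Fargo–C2: 20 × 8 = 160
Total cost = 320.
Boise ships 0 of its 20, leaving 20.

20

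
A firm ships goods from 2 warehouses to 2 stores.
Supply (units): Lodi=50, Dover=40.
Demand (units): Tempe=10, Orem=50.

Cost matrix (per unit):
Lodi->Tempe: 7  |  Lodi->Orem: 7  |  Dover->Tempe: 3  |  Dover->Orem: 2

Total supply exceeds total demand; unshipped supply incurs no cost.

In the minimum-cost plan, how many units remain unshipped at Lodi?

30

Minimum-cost shipments:
  Lodi->Tempe: 10 × 7 = 70
  Lodi->Orem: 10 × 7 = 70
  Dover->Orem: 40 × 2 = 80
Total cost = 220.
Lodi ships 20 of its 50, leaving 30.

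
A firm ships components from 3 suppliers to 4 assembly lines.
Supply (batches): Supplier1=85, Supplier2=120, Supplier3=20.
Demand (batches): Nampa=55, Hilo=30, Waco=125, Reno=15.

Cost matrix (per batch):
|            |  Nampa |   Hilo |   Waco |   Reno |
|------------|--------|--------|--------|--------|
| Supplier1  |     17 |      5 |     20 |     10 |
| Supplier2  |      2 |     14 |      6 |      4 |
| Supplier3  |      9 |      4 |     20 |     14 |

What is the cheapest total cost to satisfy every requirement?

One minimum-cost allocation:
  Supplier1 to Hilo: 30 batches
  Supplier1 to Waco: 40 batches
  Supplier1 to Reno: 15 batches
  Supplier2 to Nampa: 35 batches
  Supplier2 to Waco: 85 batches
  Supplier3 to Nampa: 20 batches
Total cost = 1860.

1860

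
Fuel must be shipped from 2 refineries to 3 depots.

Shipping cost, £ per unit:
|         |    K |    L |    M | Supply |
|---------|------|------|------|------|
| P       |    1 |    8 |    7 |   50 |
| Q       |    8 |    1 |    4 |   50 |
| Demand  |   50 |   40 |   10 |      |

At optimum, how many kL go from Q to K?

Optimal shipments:
  P→K: 50 × £1 = £50
  Q→L: 40 × £1 = £40
  Q→M: 10 × £4 = £40
Total cost = £130.
The route Q→K is not used.

0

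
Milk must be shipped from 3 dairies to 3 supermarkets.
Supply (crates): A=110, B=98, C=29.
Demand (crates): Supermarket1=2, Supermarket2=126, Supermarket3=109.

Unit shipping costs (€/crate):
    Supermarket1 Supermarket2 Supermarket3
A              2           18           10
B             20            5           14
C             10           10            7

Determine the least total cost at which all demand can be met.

A cheapest plan:
  A->Supermarket1: 2 × €2 = €4
  A->Supermarket3: 108 × €10 = €1080
  B->Supermarket2: 98 × €5 = €490
  C->Supermarket2: 28 × €10 = €280
  C->Supermarket3: 1 × €7 = €7
Total = 4 + 1080 + 490 + 280 + 7 = €1861.
(Supply check: A ships 110; B ships 98; C ships 29.)

1861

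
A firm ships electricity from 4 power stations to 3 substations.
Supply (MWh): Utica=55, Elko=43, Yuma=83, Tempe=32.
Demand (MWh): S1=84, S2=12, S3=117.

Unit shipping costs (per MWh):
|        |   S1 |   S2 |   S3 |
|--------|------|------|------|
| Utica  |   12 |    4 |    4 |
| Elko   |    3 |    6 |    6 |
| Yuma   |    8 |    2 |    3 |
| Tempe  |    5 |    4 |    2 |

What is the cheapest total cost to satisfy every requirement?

One minimum-cost allocation:
  Utica to S3: 55 MWh
  Elko to S1: 43 MWh
  Yuma to S1: 9 MWh
  Yuma to S2: 12 MWh
  Yuma to S3: 62 MWh
  Tempe to S1: 32 MWh
Total cost = 791.
(Supply check: Utica ships 55; Elko ships 43; Yuma ships 83; Tempe ships 32.)

791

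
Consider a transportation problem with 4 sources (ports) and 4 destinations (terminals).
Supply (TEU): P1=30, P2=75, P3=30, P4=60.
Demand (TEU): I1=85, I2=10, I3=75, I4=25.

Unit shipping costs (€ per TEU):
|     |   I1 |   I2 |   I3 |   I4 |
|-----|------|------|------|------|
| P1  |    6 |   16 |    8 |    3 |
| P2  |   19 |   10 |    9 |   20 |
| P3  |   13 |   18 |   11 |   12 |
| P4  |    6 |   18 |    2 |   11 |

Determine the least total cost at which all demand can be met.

A cheapest plan:
  P1 to I1: 5 × €6 = €30
  P1 to I4: 25 × €3 = €75
  P2 to I2: 10 × €10 = €100
  P2 to I3: 65 × €9 = €585
  P3 to I1: 30 × €13 = €390
  P4 to I1: 50 × €6 = €300
  P4 to I3: 10 × €2 = €20
Total = 30 + 75 + 100 + 585 + 390 + 300 + 20 = €1500.

1500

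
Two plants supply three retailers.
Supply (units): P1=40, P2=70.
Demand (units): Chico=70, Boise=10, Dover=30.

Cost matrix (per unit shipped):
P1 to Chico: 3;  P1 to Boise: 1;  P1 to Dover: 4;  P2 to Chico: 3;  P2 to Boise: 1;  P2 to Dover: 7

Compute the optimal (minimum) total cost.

One minimum-cost allocation:
  P1–Boise: 10 × 1 = 10
  P1–Dover: 30 × 4 = 120
  P2–Chico: 70 × 3 = 210
Total = 10 + 120 + 210 = 340.
(Supply check: P1 ships 40; P2 ships 70.)

340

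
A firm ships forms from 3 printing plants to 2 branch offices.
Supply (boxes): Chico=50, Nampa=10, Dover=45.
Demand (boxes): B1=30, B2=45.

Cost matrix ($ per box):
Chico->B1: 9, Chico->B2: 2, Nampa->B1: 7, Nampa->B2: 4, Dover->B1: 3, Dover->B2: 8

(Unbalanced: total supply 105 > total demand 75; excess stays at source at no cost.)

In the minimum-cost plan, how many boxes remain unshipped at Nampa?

10

Minimum-cost shipments:
  Chico–B2: 45 × $2 = $90
  Dover–B1: 30 × $3 = $90
Total cost = $180.
Nampa ships 0 of its 10, leaving 10.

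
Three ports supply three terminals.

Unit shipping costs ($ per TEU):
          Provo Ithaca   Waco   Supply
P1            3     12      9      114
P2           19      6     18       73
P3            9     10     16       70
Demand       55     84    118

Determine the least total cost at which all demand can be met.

2133

One minimum-cost allocation:
  P1->Waco: 114 × $9 = $1026
  P2->Ithaca: 73 × $6 = $438
  P3->Provo: 55 × $9 = $495
  P3->Ithaca: 11 × $10 = $110
  P3->Waco: 4 × $16 = $64
Total = 1026 + 438 + 495 + 110 + 64 = $2133.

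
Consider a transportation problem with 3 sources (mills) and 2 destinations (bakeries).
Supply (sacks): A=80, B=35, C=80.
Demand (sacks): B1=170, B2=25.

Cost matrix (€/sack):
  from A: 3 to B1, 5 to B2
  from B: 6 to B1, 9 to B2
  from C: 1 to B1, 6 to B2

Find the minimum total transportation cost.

580

One minimum-cost allocation:
  A->B1: 55 × €3 = €165
  A->B2: 25 × €5 = €125
  B->B1: 35 × €6 = €210
  C->B1: 80 × €1 = €80
Total = 165 + 125 + 210 + 80 = €580.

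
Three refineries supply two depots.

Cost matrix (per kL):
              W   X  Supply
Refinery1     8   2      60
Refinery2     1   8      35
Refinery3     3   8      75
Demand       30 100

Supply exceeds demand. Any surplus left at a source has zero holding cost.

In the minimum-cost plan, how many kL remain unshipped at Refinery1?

0

Minimum-cost shipments:
  Refinery1->X: 60 × 2 = 120
  Refinery2->W: 30 × 1 = 30
  Refinery3->X: 40 × 8 = 320
Total cost = 470.
Refinery1 ships 60 of its 60, leaving 0.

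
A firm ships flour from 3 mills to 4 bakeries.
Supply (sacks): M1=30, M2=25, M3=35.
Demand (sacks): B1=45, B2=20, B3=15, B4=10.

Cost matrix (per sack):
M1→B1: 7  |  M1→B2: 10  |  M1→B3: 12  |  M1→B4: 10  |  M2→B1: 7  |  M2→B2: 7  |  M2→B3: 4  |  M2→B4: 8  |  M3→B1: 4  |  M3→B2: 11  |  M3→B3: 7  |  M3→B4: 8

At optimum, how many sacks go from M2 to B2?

10

Solving gives:
  M1->B1: 10 × 7 = 70
  M1->B2: 10 × 10 = 100
  M1->B4: 10 × 10 = 100
  M2->B2: 10 × 7 = 70
  M2->B3: 15 × 4 = 60
  M3->B1: 35 × 4 = 140
Total cost = 540.
So M2→B2 carries 10 sacks.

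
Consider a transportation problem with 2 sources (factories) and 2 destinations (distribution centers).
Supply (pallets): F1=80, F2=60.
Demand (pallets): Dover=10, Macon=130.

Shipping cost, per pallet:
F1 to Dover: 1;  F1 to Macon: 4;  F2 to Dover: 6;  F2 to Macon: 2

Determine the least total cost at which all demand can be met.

An optimal shipping plan:
  F1→Dover: 10 × 1 = 10
  F1→Macon: 70 × 4 = 280
  F2→Macon: 60 × 2 = 120
Total = 10 + 280 + 120 = 410.

410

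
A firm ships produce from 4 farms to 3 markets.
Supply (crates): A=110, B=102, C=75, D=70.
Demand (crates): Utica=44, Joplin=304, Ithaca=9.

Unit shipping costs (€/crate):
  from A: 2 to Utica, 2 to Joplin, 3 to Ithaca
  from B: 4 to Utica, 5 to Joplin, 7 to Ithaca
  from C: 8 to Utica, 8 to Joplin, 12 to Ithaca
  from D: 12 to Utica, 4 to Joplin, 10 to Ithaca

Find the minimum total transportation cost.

A cheapest plan:
  A→Joplin: 101 × €2 = €202
  A→Ithaca: 9 × €3 = €27
  B→Utica: 44 × €4 = €176
  B→Joplin: 58 × €5 = €290
  C→Joplin: 75 × €8 = €600
  D→Joplin: 70 × €4 = €280
Total = 202 + 27 + 176 + 290 + 600 + 280 = €1575.
(Supply check: A ships 110; B ships 102; C ships 75; D ships 70.)

1575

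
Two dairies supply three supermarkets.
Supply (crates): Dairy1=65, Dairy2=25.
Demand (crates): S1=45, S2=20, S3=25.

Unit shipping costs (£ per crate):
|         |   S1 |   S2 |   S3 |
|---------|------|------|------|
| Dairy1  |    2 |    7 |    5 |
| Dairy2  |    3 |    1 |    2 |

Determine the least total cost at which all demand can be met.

220

One minimum-cost allocation:
  Dairy1->S1: 45 × £2 = £90
  Dairy1->S3: 20 × £5 = £100
  Dairy2->S2: 20 × £1 = £20
  Dairy2->S3: 5 × £2 = £10
Total = 90 + 100 + 20 + 10 = £220.
(Supply check: Dairy1 ships 65; Dairy2 ships 25.)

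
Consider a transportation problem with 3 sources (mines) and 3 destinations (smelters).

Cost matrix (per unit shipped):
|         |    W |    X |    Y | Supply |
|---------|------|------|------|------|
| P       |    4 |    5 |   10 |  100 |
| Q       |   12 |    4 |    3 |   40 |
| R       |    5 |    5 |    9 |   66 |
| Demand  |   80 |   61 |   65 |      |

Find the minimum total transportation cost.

970

One minimum-cost allocation:
  P→W: 80 × 4 = 320
  P→X: 20 × 5 = 100
  Q→Y: 40 × 3 = 120
  R→X: 41 × 5 = 205
  R→Y: 25 × 9 = 225
Total = 320 + 100 + 120 + 205 + 225 = 970.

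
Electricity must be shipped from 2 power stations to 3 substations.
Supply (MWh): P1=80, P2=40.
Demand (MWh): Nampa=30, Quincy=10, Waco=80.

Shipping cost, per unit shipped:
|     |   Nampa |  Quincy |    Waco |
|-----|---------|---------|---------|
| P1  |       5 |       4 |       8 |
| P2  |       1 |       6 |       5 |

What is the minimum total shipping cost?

Optimal allocation:
  P1->Quincy: 10 × 4 = 40
  P1->Waco: 70 × 8 = 560
  P2->Nampa: 30 × 1 = 30
  P2->Waco: 10 × 5 = 50
Total = 40 + 560 + 30 + 50 = 680.

680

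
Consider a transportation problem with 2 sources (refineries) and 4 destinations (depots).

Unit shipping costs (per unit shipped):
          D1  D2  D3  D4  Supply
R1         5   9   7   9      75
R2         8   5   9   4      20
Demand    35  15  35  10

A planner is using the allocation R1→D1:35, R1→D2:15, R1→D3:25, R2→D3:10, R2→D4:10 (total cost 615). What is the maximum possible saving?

60

Current plan cost = 35·5 + 15·9 + 25·7 + 10·9 + 10·4 = 615.
Optimal plan:
  R1→D1: 35 × 5 = 175
  R1→D2: 5 × 9 = 45
  R1→D3: 35 × 7 = 245
  R2→D2: 10 × 5 = 50
  R2→D4: 10 × 4 = 40
Optimal cost = 555.
Saving = 615 − 555 = 60.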